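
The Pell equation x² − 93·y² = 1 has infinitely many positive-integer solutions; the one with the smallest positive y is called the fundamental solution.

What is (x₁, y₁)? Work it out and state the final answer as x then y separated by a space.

12151 1260

[9; 1,1,1,4,6,4,1,1,1,18] for √93; ℓ=10 ⇒ convergent index 9
step 0: (9, 1)  from 9·(1,0) + (0,1)
…
step 2: (19, 2)  from 1·(10,1) + (9,1)
step 3: (29, 3)  from 1·(19,2) + (10,1)
…
step 5: (839, 87)  from 6·(135,14) + (29,3)
…
step 8: (7821, 811)  from 1·(4330,449) + (3491,362)
step 9: (12151, 1260)  from 1·(7821,811) + (4330,449)
fundamental: x₁=12151, y₁=1260  (since 147646801 − 93·1587600 = 1)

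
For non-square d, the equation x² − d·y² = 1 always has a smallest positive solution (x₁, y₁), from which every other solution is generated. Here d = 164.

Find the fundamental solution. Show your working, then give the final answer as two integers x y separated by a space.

[12; 1,4,6,4,1,24] for √164; ℓ=6 ⇒ convergent index 5
step 0: (12, 1)  from 12·(1,0) + (0,1)
…
step 2: (64, 5)  from 4·(13,1) + (12,1)
step 3: (397, 31)  from 6·(64,5) + (13,1)
step 4: (1652, 129)  from 4·(397,31) + (64,5)
step 5: (2049, 160)  from 1·(1652,129) + (397,31)
→ (2049, 160).  Check: 2049²=4198401, 164·160²=4198400, difference 1.

2049 160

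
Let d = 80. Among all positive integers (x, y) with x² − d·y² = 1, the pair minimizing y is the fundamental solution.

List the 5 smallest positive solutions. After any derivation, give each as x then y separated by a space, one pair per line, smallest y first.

√80 = [8; 1,16, …], period ℓ=2 (even) → k=1
k=0  a_k=8  p_k/q_k = 8/1
k=1  a_k=1  p_k/q_k = 9/1
→ (9, 1).  Check: 9²=81, 80·1²=80, difference 1.
n=2: (9,1)∘(9,1) = (9·9+80·1·1, 9·1+1·9) = (161,18)
n=3: (161,18)∘(9,1) = (9·161+80·1·18, 9·18+1·161) = (2889,323)
n=4: (2889,323)∘(9,1) = (9·2889+80·1·323, 9·323+1·2889) = (51841,5796)
n=5: (51841,5796)∘(9,1) = (9·51841+80·1·5796, 9·5796+1·51841) = (930249,104005)

9 1
161 18
2889 323
51841 5796
930249 104005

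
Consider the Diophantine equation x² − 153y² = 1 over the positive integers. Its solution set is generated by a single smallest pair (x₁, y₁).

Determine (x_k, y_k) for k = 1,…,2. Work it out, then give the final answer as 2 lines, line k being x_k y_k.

2177 176
9478657 766304

[12; 2,1,2,2,2,1,2,24] for √153; ℓ=8 ⇒ convergent index 7
k=0  a_k=12  p_k/q_k = 12/1
k=1  a_k=2  p_k/q_k = 25/2
k=2  a_k=1  p_k/q_k = 37/3
k=3  a_k=2  p_k/q_k = 99/8
k=4  a_k=2  p_k/q_k = 235/19
k=5  a_k=2  p_k/q_k = 569/46
k=6  a_k=1  p_k/q_k = 804/65
k=7  a_k=2  p_k/q_k = 2177/176
fundamental: x₁=2177, y₁=176  (since 4739329 − 153·30976 = 1)
(2177+176√153)^2 = 9478657 + 766304√153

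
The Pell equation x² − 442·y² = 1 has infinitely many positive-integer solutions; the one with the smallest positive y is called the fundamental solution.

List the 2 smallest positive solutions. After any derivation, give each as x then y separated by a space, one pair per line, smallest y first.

883 42
1559377 74172

d=442: √d = [21; 42] (ℓ=1, odd), read p_1/q_1
a_0=21:  p_0=21·1+0=21,  q_0=21·0+1=1
a_1=42:  p_1=42·21+1=883,  q_1=42·1+0=42
fundamental: x₁=883, y₁=42  (since 779689 − 442·1764 = 1)
(x_2, y_2) = (883·883 + 442·42·42, 883·42 + 42·883) = (1559377, 74172)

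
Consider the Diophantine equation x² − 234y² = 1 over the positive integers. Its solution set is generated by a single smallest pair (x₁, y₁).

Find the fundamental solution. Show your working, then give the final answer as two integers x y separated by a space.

5201 340

d=234: √d = [15; 3,2,1,2,1,2,3,30] (ℓ=8, even), read p_7/q_7
a_0=15:  p_0=15·1+0=15,  q_0=15·0+1=1
a_1=3:  p_1=3·15+1=46,  q_1=3·1+0=3
a_2=2:  p_2=2·46+15=107,  q_2=2·3+1=7
a_3=1:  p_3=1·107+46=153,  q_3=1·7+3=10
a_4=2:  p_4=2·153+107=413,  q_4=2·10+7=27
…
a_6=2:  p_6=2·566+413=1545,  q_6=2·37+27=101
a_7=3:  p_7=3·1545+566=5201,  q_7=3·101+37=340
→ (5201, 340).  Check: 5201²=27050401, 234·340²=27050400, difference 1.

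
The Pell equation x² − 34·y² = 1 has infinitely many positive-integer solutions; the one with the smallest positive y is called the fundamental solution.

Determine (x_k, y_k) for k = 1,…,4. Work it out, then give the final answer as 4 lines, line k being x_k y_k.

d=34: √d = [5; 1,4,1,10] (ℓ=4, even), read p_3/q_3
i=0: a=5 ⇒ p=5, q=1
i=1: a=1 ⇒ p=6, q=1
i=2: a=4 ⇒ p=29, q=5
i=3: a=1 ⇒ p=35, q=6
fundamental: x₁=35, y₁=6  (since 1225 − 34·36 = 1)
(35+6√34)^2 = 2449 + 420√34
(35+6√34)^3 = 171395 + 29394√34
(35+6√34)^4 = 11995201 + 2057160√34

35 6
2449 420
171395 29394
11995201 2057160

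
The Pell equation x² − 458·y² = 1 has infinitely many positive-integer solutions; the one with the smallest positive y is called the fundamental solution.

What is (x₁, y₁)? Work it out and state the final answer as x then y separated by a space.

22899 1070

√458 → a₀=21, period (2,2,42); ℓ=3 odd so k=5
a_0=21:  p_0=21·1+0=21,  q_0=21·0+1=1
…
a_2=2:  p_2=2·43+21=107,  q_2=2·2+1=5
a_3=42:  p_3=42·107+43=4537,  q_3=42·5+2=212
a_4=2:  p_4=2·4537+107=9181,  q_4=2·212+5=429
a_5=2:  p_5=2·9181+4537=22899,  q_5=2·429+212=1070
fundamental: x₁=22899, y₁=1070  (since 524364201 − 458·1144900 = 1)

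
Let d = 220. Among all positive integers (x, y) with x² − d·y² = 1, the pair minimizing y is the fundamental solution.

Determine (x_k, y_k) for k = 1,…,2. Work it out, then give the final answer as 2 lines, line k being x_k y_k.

[14; 1,4,1,28] for √220; ℓ=4 ⇒ convergent index 3
a_0=14:  p_0=14·1+0=14,  q_0=14·0+1=1
a_1=1:  p_1=1·14+1=15,  q_1=1·1+0=1
a_2=4:  p_2=4·15+14=74,  q_2=4·1+1=5
a_3=1:  p_3=1·74+15=89,  q_3=1·5+1=6
→ (89, 6).  Check: 89²=7921, 220·6²=7920, difference 1.
(89+6√220)^2 = 15841 + 1068√220

89 6
15841 1068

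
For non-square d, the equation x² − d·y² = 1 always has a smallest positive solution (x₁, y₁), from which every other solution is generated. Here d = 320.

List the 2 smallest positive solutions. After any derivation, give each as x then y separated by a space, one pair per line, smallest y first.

√320 = [17; 1,7,1,34, …], period ℓ=4 (even) → k=3
a_0=17:  p_0=17·1+0=17,  q_0=17·0+1=1
a_1=1:  p_1=1·17+1=18,  q_1=1·1+0=1
a_2=7:  p_2=7·18+17=143,  q_2=7·1+1=8
a_3=1:  p_3=1·143+18=161,  q_3=1·8+1=9
(x₁, y₁) = (161, 9);  161² − 320·9² = 1 ✓
(161+9√320)^2 = 51841 + 2898√320

161 9
51841 2898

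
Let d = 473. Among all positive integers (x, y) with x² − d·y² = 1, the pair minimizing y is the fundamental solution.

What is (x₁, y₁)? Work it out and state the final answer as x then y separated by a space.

87 4

√473 → a₀=21, period (1,2,1,42); ℓ=4 even so k=3
step 0: (21, 1)  from 21·(1,0) + (0,1)
…
step 2: (65, 3)  from 2·(22,1) + (21,1)
step 3: (87, 4)  from 1·(65,3) + (22,1)
(x₁, y₁) = (87, 4);  87² − 473·4² = 1 ✓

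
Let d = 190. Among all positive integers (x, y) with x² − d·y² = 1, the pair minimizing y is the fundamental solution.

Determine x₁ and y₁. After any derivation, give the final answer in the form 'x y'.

√190 → a₀=13, period (1,3,1,1,1,…,3,1,26); ℓ=14 even so k=13
i=0: a=13 ⇒ p=13, q=1
…
i=4: a=1 ⇒ p=124, q=9
i=5: a=1 ⇒ p=193, q=14
i=6: a=2 ⇒ p=510, q=37
…
i=11: a=1 ⇒ p=11234, q=815
i=12: a=3 ⇒ p=40787, q=2959
i=13: a=1 ⇒ p=52021, q=3774
(x₁, y₁) = (52021, 3774);  52021² − 190·3774² = 1 ✓

52021 3774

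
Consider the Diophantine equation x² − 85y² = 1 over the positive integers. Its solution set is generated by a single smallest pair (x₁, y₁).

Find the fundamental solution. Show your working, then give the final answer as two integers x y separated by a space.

285769 30996

d=85: √d = [9; 4,1,1,4,18] (ℓ=5, odd), read p_9/q_9
k=0  a_k=9  p_k/q_k = 9/1
…
k=2  a_k=1  p_k/q_k = 46/5
k=3  a_k=1  p_k/q_k = 83/9
k=4  a_k=4  p_k/q_k = 378/41
…
k=6  a_k=4  p_k/q_k = 27926/3029
k=7  a_k=1  p_k/q_k = 34813/3776
k=8  a_k=1  p_k/q_k = 62739/6805
k=9  a_k=4  p_k/q_k = 285769/30996
fundamental: x₁=285769, y₁=30996  (since 81663921361 − 85·960752016 = 1)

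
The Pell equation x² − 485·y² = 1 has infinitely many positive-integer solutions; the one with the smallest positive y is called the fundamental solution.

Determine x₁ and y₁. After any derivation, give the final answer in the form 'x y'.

969 44

d=485: √d = [22; 44] (ℓ=1, odd), read p_1/q_1
step 0: (22, 1)  from 22·(1,0) + (0,1)
step 1: (969, 44)  from 44·(22,1) + (1,0)
→ (969, 44).  Check: 969²=938961, 485·44²=938960, difference 1.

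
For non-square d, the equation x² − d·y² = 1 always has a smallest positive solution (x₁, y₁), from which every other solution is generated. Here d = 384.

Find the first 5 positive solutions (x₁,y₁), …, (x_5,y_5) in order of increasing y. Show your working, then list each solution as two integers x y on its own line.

4801 245
46099201 2352490
442644523201 22588608735
4250272665676801 216895818720980
40811117693184120001 2082633628770241225

d=384: √d = [19; 1,1,2,9,2,1,1,38] (ℓ=8, even), read p_7/q_7
a_0=19:  p_0=19·1+0=19,  q_0=19·0+1=1
…
a_5=2:  p_5=2·921+98=1940,  q_5=2·47+5=99
a_6=1:  p_6=1·1940+921=2861,  q_6=1·99+47=146
a_7=1:  p_7=1·2861+1940=4801,  q_7=1·146+99=245
(x₁, y₁) = (4801, 245);  4801² − 384·245² = 1 ✓
(x_2, y_2) = (4801·4801 + 384·245·245, 4801·245 + 245·4801) = (46099201, 2352490)
(x_3, y_3) = (4801·46099201 + 384·245·2352490, 4801·2352490 + 245·46099201) = (442644523201, 22588608735)
(x_4, y_4) = (4801·442644523201 + 384·245·22588608735, 4801·22588608735 + 245·442644523201) = (4250272665676801, 216895818720980)
(x_5, y_5) = (4801·4250272665676801 + 384·245·216895818720980, 4801·216895818720980 + 245·4250272665676801) = (40811117693184120001, 2082633628770241225)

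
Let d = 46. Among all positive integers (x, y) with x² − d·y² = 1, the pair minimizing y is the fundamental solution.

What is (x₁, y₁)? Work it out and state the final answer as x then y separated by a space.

√46 → a₀=6, period (1,3,1,1,2,6,2,1,1,3,1,12); ℓ=12 even so k=11
a_0=6:  p_0=6·1+0=6,  q_0=6·0+1=1
a_1=1:  p_1=1·6+1=7,  q_1=1·1+0=1
…
a_3=1:  p_3=1·27+7=34,  q_3=1·4+1=5
…
a_5=2:  p_5=2·61+34=156,  q_5=2·9+5=23
a_6=6:  p_6=6·156+61=997,  q_6=6·23+9=147
a_7=2:  p_7=2·997+156=2150,  q_7=2·147+23=317
…
a_9=1:  p_9=1·3147+2150=5297,  q_9=1·464+317=781
a_10=3:  p_10=3·5297+3147=19038,  q_10=3·781+464=2807
a_11=1:  p_11=1·19038+5297=24335,  q_11=1·2807+781=3588
→ (24335, 3588).  Check: 24335²=592192225, 46·3588²=592192224, difference 1.

24335 3588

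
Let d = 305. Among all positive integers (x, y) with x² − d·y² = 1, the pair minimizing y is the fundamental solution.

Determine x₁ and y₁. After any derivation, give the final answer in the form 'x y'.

489 28

d=305: √d = [17; 2,6,2,34] (ℓ=4, even), read p_3/q_3
i=0: a=17 ⇒ p=17, q=1
i=1: a=2 ⇒ p=35, q=2
i=2: a=6 ⇒ p=227, q=13
i=3: a=2 ⇒ p=489, q=28
(x₁, y₁) = (489, 28);  489² − 305·28² = 1 ✓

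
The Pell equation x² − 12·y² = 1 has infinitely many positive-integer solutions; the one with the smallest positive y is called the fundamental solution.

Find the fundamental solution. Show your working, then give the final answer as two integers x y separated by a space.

√12 → a₀=3, period (2,6); ℓ=2 even so k=1
k=0  a_k=3  p_k/q_k = 3/1
k=1  a_k=2  p_k/q_k = 7/2
fundamental: x₁=7, y₁=2  (since 49 − 12·4 = 1)

7 2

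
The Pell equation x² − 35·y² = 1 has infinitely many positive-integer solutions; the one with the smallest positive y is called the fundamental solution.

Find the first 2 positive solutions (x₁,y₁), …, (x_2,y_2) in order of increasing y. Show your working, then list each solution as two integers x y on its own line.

d=35: √d = [5; 1,10] (ℓ=2, even), read p_1/q_1
a_0=5:  p_0=5·1+0=5,  q_0=5·0+1=1
a_1=1:  p_1=1·5+1=6,  q_1=1·1+0=1
fundamental: x₁=6, y₁=1  (since 36 − 35·1 = 1)
n=2: (6,1)∘(6,1) = (6·6+35·1·1, 6·1+1·6) = (71,12)

6 1
71 12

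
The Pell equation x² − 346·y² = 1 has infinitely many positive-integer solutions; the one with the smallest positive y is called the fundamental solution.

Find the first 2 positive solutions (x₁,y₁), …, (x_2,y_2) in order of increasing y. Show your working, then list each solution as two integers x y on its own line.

17299 930
598510801 32176140

√346 → a₀=18, period (1,1,1,1,36); ℓ=5 odd so k=9
i=0: a=18 ⇒ p=18, q=1
i=1: a=1 ⇒ p=19, q=1
i=2: a=1 ⇒ p=37, q=2
i=3: a=1 ⇒ p=56, q=3
…
i=5: a=36 ⇒ p=3404, q=183
…
i=8: a=1 ⇒ p=10398, q=559
i=9: a=1 ⇒ p=17299, q=930
(x₁, y₁) = (17299, 930);  17299² − 346·930² = 1 ✓
(17299+930√346)^2 = 598510801 + 32176140√346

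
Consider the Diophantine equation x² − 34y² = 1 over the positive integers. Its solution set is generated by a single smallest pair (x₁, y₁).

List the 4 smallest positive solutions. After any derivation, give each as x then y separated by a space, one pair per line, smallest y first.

[5; 1,4,1,10] for √34; ℓ=4 ⇒ convergent index 3
i=0: a=5 ⇒ p=5, q=1
…
i=2: a=4 ⇒ p=29, q=5
i=3: a=1 ⇒ p=35, q=6
fundamental: x₁=35, y₁=6  (since 1225 − 34·36 = 1)
(35+6√34)^2 = 2449 + 420√34
(35+6√34)^3 = 171395 + 29394√34
(35+6√34)^4 = 11995201 + 2057160√34

35 6
2449 420
171395 29394
11995201 2057160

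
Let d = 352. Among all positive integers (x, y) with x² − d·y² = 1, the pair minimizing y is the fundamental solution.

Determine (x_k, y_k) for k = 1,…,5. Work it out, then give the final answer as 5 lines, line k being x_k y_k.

77617 4137
12048797377 642203058
1870383011943601 99691749501435
290347036464004160257 15475549041463557732
45071731856582838801391537 2402331379802862171467853

√352 → a₀=18, period (1,3,5,9,5,3,1,36); ℓ=8 even so k=7
step 0: (18, 1)  from 18·(1,0) + (0,1)
…
step 3: (394, 21)  from 5·(75,4) + (19,1)
…
step 6: (59118, 3151)  from 3·(18499,986) + (3621,193)
step 7: (77617, 4137)  from 1·(59118,3151) + (18499,986)
fundamental: x₁=77617, y₁=4137  (since 6024398689 − 352·17114769 = 1)
(x_2, y_2) = (77617·77617 + 352·4137·4137, 77617·4137 + 4137·77617) = (12048797377, 642203058)
(x_3, y_3) = (77617·12048797377 + 352·4137·642203058, 77617·642203058 + 4137·12048797377) = (1870383011943601, 99691749501435)
(x_4, y_4) = (77617·1870383011943601 + 352·4137·99691749501435, 77617·99691749501435 + 4137·1870383011943601) = (290347036464004160257, 15475549041463557732)
(x_5, y_5) = (77617·290347036464004160257 + 352·4137·15475549041463557732, 77617·15475549041463557732 + 4137·290347036464004160257) = (45071731856582838801391537, 2402331379802862171467853)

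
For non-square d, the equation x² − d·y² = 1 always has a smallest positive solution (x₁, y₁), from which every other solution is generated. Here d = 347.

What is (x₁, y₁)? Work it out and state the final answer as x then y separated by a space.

641602 34443

√347 = [18; 1,1,1,2,4,…,1,1,36, …], period ℓ=14 (even) → k=13
step 0: (18, 1)  from 18·(1,0) + (0,1)
step 1: (19, 1)  from 1·(18,1) + (1,0)
…
step 8: (15070, 809)  from 1·(14269,766) + (801,43)
step 9: (74549, 4002)  from 4·(15070,809) + (14269,766)
…
step 12: (402885, 21628)  from 1·(238717,12815) + (164168,8813)
step 13: (641602, 34443)  from 1·(402885,21628) + (238717,12815)
fundamental: x₁=641602, y₁=34443  (since 411653126404 − 347·1186320249 = 1)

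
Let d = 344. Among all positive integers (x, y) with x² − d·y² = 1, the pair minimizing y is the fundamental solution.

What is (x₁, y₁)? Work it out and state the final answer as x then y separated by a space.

d=344: √d = [18; 1,1,4,1,3,1,4,1,1,36] (ℓ=10, even), read p_9/q_9
a_0=18:  p_0=18·1+0=18,  q_0=18·0+1=1
…
a_5=3:  p_5=3·204+167=779,  q_5=3·11+9=42
a_6=1:  p_6=1·779+204=983,  q_6=1·42+11=53
…
a_8=1:  p_8=1·4711+983=5694,  q_8=1·254+53=307
a_9=1:  p_9=1·5694+4711=10405,  q_9=1·307+254=561
fundamental: x₁=10405, y₁=561  (since 108264025 − 344·314721 = 1)

10405 561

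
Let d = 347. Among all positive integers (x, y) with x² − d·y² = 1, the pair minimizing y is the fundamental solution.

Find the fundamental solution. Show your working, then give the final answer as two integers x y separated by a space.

√347 = [18; 1,1,1,2,4,…,1,1,36, …], period ℓ=14 (even) → k=13
i=0: a=18 ⇒ p=18, q=1
i=1: a=1 ⇒ p=19, q=1
i=2: a=1 ⇒ p=37, q=2
…
i=4: a=2 ⇒ p=149, q=8
…
i=9: a=4 ⇒ p=74549, q=4002
i=10: a=2 ⇒ p=164168, q=8813
i=11: a=1 ⇒ p=238717, q=12815
i=12: a=1 ⇒ p=402885, q=21628
i=13: a=1 ⇒ p=641602, q=34443
fundamental: x₁=641602, y₁=34443  (since 411653126404 − 347·1186320249 = 1)

641602 34443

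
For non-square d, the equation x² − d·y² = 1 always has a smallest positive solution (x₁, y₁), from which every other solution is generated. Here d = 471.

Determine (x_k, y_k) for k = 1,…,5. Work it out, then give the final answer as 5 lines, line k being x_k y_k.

7838695 361188
122890278606049 5662485139320
1926598824915678693415 88772987898323613612
30204041151744689101078780801 1391728752747293974319493360
473520532711948744867536551663095975 21818674431032810307068783683516788

√471 → a₀=21, period (1,2,2,1,3,…,2,1,42); ℓ=14 even so k=13
k=0  a_k=21  p_k/q_k = 21/1
k=1  a_k=1  p_k/q_k = 22/1
k=2  a_k=2  p_k/q_k = 65/3
…
k=4  a_k=1  p_k/q_k = 217/10
k=5  a_k=3  p_k/q_k = 803/37
k=6  a_k=4  p_k/q_k = 3429/158
…
k=8  a_k=4  p_k/q_k = 198665/9154
k=9  a_k=3  p_k/q_k = 644804/29711
k=10  a_k=1  p_k/q_k = 843469/38865
k=11  a_k=2  p_k/q_k = 2331742/107441
k=12  a_k=2  p_k/q_k = 5506953/253747
k=13  a_k=1  p_k/q_k = 7838695/361188
(x₁, y₁) = (7838695, 361188);  7838695² − 471·361188² = 1 ✓
(x_2, y_2) = (7838695·7838695 + 471·361188·361188, 7838695·361188 + 361188·7838695) = (122890278606049, 5662485139320)
(x_3, y_3) = (7838695·122890278606049 + 471·361188·5662485139320, 7838695·5662485139320 + 361188·122890278606049) = (1926598824915678693415, 88772987898323613612)
(x_4, y_4) = (7838695·1926598824915678693415 + 471·361188·88772987898323613612, 7838695·88772987898323613612 + 361188·1926598824915678693415) = (30204041151744689101078780801, 1391728752747293974319493360)
(x_5, y_5) = (7838695·30204041151744689101078780801 + 471·361188·1391728752747293974319493360, 7838695·1391728752747293974319493360 + 361188·30204041151744689101078780801) = (473520532711948744867536551663095975, 21818674431032810307068783683516788)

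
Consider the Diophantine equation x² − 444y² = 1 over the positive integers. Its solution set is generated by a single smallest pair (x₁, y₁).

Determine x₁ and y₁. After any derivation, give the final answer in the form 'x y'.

[21; 14,42] for √444; ℓ=2 ⇒ convergent index 1
a_0=21:  p_0=21·1+0=21,  q_0=21·0+1=1
a_1=14:  p_1=14·21+1=295,  q_1=14·1+0=14
→ (295, 14).  Check: 295²=87025, 444·14²=87024, difference 1.

295 14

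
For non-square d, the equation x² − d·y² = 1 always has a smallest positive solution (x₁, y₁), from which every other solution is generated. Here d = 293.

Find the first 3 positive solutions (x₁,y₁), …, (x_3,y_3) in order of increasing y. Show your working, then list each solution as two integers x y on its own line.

d=293: √d = [17; 8,1,1,8,34] (ℓ=5, odd), read p_9/q_9
i=0: a=17 ⇒ p=17, q=1
i=1: a=8 ⇒ p=137, q=8
i=2: a=1 ⇒ p=154, q=9
i=3: a=1 ⇒ p=291, q=17
i=4: a=8 ⇒ p=2482, q=145
i=5: a=34 ⇒ p=84679, q=4947
i=6: a=8 ⇒ p=679914, q=39721
i=7: a=1 ⇒ p=764593, q=44668
i=8: a=1 ⇒ p=1444507, q=84389
i=9: a=8 ⇒ p=12320649, q=719780
→ (12320649, 719780).  Check: 12320649²=151798391781201, 293·719780²=151798391781200, difference 1.
(12320649+719780√293)^2 = 303596783562401 + 17736313474440√293
(12320649+719780√293)^3 = 7481018815602612315849 + 437045785745090703340√293

12320649 719780
303596783562401 17736313474440
7481018815602612315849 437045785745090703340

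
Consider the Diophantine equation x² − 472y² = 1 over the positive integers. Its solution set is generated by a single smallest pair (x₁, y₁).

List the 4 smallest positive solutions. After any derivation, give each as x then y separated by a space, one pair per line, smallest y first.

306917 14127
188396089777 8671632918
115643925371868101 5322943120573485
70986173286526887819457 3267403467465432958572

[21; 1,2,1,1,1,…,2,1,42] for √472; ℓ=14 ⇒ convergent index 13
a_0=21:  p_0=21·1+0=21,  q_0=21·0+1=1
…
a_7=5:  p_7=5·1108+239=5779,  q_7=5·51+11=266
…
a_9=1:  p_9=1·24224+5779=30003,  q_9=1·1115+266=1381
…
a_11=1:  p_11=1·54227+30003=84230,  q_11=1·2496+1381=3877
a_12=2:  p_12=2·84230+54227=222687,  q_12=2·3877+2496=10250
a_13=1:  p_13=1·222687+84230=306917,  q_13=1·10250+3877=14127
(x₁, y₁) = (306917, 14127);  306917² − 472·14127² = 1 ✓
k=2:  x_2 = 306917·306917+472·14127·14127 = 188396089777,  y_2 = 306917·14127+14127·306917 = 8671632918
k=3:  x_3 = 306917·188396089777+472·14127·8671632918 = 115643925371868101,  y_3 = 306917·8671632918+14127·188396089777 = 5322943120573485
k=4:  x_4 = 306917·115643925371868101+472·14127·5322943120573485 = 70986173286526887819457,  y_4 = 306917·5322943120573485+14127·115643925371868101 = 3267403467465432958572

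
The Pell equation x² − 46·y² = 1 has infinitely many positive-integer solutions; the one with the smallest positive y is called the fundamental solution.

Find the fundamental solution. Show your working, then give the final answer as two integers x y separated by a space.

24335 3588

√46 → a₀=6, period (1,3,1,1,2,6,2,1,1,3,1,12); ℓ=12 even so k=11
i=0: a=6 ⇒ p=6, q=1
…
i=3: a=1 ⇒ p=34, q=5
…
i=5: a=2 ⇒ p=156, q=23
…
i=7: a=2 ⇒ p=2150, q=317
i=8: a=1 ⇒ p=3147, q=464
i=9: a=1 ⇒ p=5297, q=781
i=10: a=3 ⇒ p=19038, q=2807
i=11: a=1 ⇒ p=24335, q=3588
→ (24335, 3588).  Check: 24335²=592192225, 46·3588²=592192224, difference 1.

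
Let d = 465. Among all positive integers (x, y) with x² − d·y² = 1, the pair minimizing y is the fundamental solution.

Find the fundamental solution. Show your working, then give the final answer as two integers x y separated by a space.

15871 736

√465 = [21; 1,1,3,2,2,2,3,1,1,42, …], period ℓ=10 (even) → k=9
step 0: (21, 1)  from 21·(1,0) + (0,1)
…
step 2: (43, 2)  from 1·(22,1) + (21,1)
…
step 4: (345, 16)  from 2·(151,7) + (43,2)
…
step 6: (2027, 94)  from 2·(841,39) + (345,16)
step 7: (6922, 321)  from 3·(2027,94) + (841,39)
step 8: (8949, 415)  from 1·(6922,321) + (2027,94)
step 9: (15871, 736)  from 1·(8949,415) + (6922,321)
(x₁, y₁) = (15871, 736);  15871² − 465·736² = 1 ✓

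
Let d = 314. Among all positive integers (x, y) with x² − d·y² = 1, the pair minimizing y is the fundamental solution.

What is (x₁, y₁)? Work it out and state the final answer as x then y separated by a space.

392499 22150

d=314: √d = [17; 1,2,1,1,2,1,34] (ℓ=7, odd), read p_13/q_13
a_0=17:  p_0=17·1+0=17,  q_0=17·0+1=1
a_1=1:  p_1=1·17+1=18,  q_1=1·1+0=1
a_2=2:  p_2=2·18+17=53,  q_2=2·1+1=3
…
a_4=1:  p_4=1·71+53=124,  q_4=1·4+3=7
…
a_8=1:  p_8=1·15381+443=15824,  q_8=1·868+25=893
…
a_10=1:  p_10=1·47029+15824=62853,  q_10=1·2654+893=3547
…
a_12=2:  p_12=2·109882+62853=282617,  q_12=2·6201+3547=15949
a_13=1:  p_13=1·282617+109882=392499,  q_13=1·15949+6201=22150
→ (392499, 22150).  Check: 392499²=154055465001, 314·22150²=154055465000, difference 1.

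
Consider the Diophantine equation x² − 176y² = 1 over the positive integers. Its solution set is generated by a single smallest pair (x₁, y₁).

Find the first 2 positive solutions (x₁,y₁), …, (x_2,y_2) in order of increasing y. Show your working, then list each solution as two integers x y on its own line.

199 15
79201 5970

√176 = [13; 3,1,3,26, …], period ℓ=4 (even) → k=3
i=0: a=13 ⇒ p=13, q=1
i=1: a=3 ⇒ p=40, q=3
i=2: a=1 ⇒ p=53, q=4
i=3: a=3 ⇒ p=199, q=15
→ (199, 15).  Check: 199²=39601, 176·15²=39600, difference 1.
(x_2, y_2) = (199·199 + 176·15·15, 199·15 + 15·199) = (79201, 5970)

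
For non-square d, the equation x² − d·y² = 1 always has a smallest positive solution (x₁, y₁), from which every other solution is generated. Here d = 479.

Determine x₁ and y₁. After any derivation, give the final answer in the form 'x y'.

2989440 136591

√479 → a₀=21, period (1,7,1,3,2,21,2,3,1,7,1,42); ℓ=12 even so k=11
step 0: (21, 1)  from 21·(1,0) + (0,1)
step 1: (22, 1)  from 1·(21,1) + (1,0)
step 2: (175, 8)  from 7·(22,1) + (21,1)
step 3: (197, 9)  from 1·(175,8) + (22,1)
step 4: (766, 35)  from 3·(197,9) + (175,8)
…
step 6: (37075, 1694)  from 21·(1729,79) + (766,35)
step 7: (75879, 3467)  from 2·(37075,1694) + (1729,79)
step 8: (264712, 12095)  from 3·(75879,3467) + (37075,1694)
step 9: (340591, 15562)  from 1·(264712,12095) + (75879,3467)
step 10: (2648849, 121029)  from 7·(340591,15562) + (264712,12095)
step 11: (2989440, 136591)  from 1·(2648849,121029) + (340591,15562)
→ (2989440, 136591).  Check: 2989440²=8936751513600, 479·136591²=8936751513599, difference 1.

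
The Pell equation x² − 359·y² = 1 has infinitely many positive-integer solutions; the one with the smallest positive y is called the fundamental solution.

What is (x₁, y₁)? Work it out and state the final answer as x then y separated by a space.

√359 → a₀=18, period (1,17,1,36); ℓ=4 even so k=3
i=0: a=18 ⇒ p=18, q=1
…
i=2: a=17 ⇒ p=341, q=18
i=3: a=1 ⇒ p=360, q=19
fundamental: x₁=360, y₁=19  (since 129600 − 359·361 = 1)

360 19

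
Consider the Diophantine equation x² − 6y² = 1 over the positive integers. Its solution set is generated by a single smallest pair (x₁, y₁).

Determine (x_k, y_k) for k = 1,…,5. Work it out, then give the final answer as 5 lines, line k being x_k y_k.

[2; 2,4] for √6; ℓ=2 ⇒ convergent index 1
i=0: a=2 ⇒ p=2, q=1
i=1: a=2 ⇒ p=5, q=2
→ (5, 2).  Check: 5²=25, 6·2²=24, difference 1.
n=2: (5,2)∘(5,2) = (5·5+6·2·2, 5·2+2·5) = (49,20)
n=3: (49,20)∘(5,2) = (5·49+6·2·20, 5·20+2·49) = (485,198)
n=4: (485,198)∘(5,2) = (5·485+6·2·198, 5·198+2·485) = (4801,1960)
n=5: (4801,1960)∘(5,2) = (5·4801+6·2·1960, 5·1960+2·4801) = (47525,19402)

5 2
49 20
485 198
4801 1960
47525 19402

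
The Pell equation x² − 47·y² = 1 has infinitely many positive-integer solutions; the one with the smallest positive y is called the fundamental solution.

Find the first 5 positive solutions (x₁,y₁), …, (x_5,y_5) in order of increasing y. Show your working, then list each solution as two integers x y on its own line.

48 7
4607 672
442224 64505
42448897 6191808
4074651888 594349063

√47 → a₀=6, period (1,5,1,12); ℓ=4 even so k=3
step 0: (6, 1)  from 6·(1,0) + (0,1)
…
step 2: (41, 6)  from 5·(7,1) + (6,1)
step 3: (48, 7)  from 1·(41,6) + (7,1)
(x₁, y₁) = (48, 7);  48² − 47·7² = 1 ✓
n=2: (48,7)∘(48,7) = (48·48+47·7·7, 48·7+7·48) = (4607,672)
n=3: (4607,672)∘(48,7) = (48·4607+47·7·672, 48·672+7·4607) = (442224,64505)
n=4: (442224,64505)∘(48,7) = (48·442224+47·7·64505, 48·64505+7·442224) = (42448897,6191808)
n=5: (42448897,6191808)∘(48,7) = (48·42448897+47·7·6191808, 48·6191808+7·42448897) = (4074651888,594349063)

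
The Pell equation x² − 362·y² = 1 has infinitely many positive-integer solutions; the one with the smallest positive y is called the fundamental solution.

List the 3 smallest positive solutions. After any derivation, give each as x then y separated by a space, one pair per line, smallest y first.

d=362: √d = [19; 38] (ℓ=1, odd), read p_1/q_1
step 0: (19, 1)  from 19·(1,0) + (0,1)
step 1: (723, 38)  from 38·(19,1) + (1,0)
fundamental: x₁=723, y₁=38  (since 522729 − 362·1444 = 1)
(x_2, y_2) = (723·723 + 362·38·38, 723·38 + 38·723) = (1045457, 54948)
(x_3, y_3) = (723·1045457 + 362·38·54948, 723·54948 + 38·1045457) = (1511730099, 79454770)

723 38
1045457 54948
1511730099 79454770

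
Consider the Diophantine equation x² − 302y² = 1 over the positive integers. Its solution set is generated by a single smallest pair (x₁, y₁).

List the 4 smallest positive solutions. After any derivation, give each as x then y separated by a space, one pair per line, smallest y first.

√302 → a₀=17, period (2,1,1,1,4,…,1,2,34); ℓ=16 even so k=15
a_0=17:  p_0=17·1+0=17,  q_0=17·0+1=1
…
a_5=4:  p_5=4·139+87=643,  q_5=4·8+5=37
…
a_9=1:  p_9=1·34513+2068=36581,  q_9=1·1986+119=2105
…
a_12=1:  p_12=1·467281+107675=574956,  q_12=1·26889+6196=33085
…
a_14=1:  p_14=1·1042237+574956=1617193,  q_14=1·59974+33085=93059
a_15=2:  p_15=2·1617193+1042237=4276623,  q_15=2·93059+59974=246092
fundamental: x₁=4276623, y₁=246092  (since 18289504284129 − 302·60561272464 = 1)
n=2: (4276623,246092)∘(4276623,246092) = (4276623·4276623+302·246092·246092, 4276623·246092+246092·4276623) = (36579008568257,2104885414632)
n=3: (36579008568257,2104885414632)∘(4276623,246092) = (4276623·36579008568257+302·246092·2104885414632, 4276623·2104885414632+246092·36579008568257) = (312869258720405635599,18003602753159249380)
n=4: (312869258720405635599,18003602753159249380)∘(4276623,246092) = (4276623·312869258720405635599+302·246092·18003602753159249380, 4276623·18003602753159249380+246092·312869258720405635599) = (2676047735673238042056036097,153989243234046232237072848)

4276623 246092
36579008568257 2104885414632
312869258720405635599 18003602753159249380
2676047735673238042056036097 153989243234046232237072848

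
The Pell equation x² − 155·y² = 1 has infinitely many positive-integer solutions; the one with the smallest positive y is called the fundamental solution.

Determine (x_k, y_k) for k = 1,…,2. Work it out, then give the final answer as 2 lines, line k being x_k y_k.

d=155: √d = [12; 2,4,2,24] (ℓ=4, even), read p_3/q_3
step 0: (12, 1)  from 12·(1,0) + (0,1)
…
step 2: (112, 9)  from 4·(25,2) + (12,1)
step 3: (249, 20)  from 2·(112,9) + (25,2)
fundamental: x₁=249, y₁=20  (since 62001 − 155·400 = 1)
k=2:  x_2 = 249·249+155·20·20 = 124001,  y_2 = 249·20+20·249 = 9960

249 20
124001 9960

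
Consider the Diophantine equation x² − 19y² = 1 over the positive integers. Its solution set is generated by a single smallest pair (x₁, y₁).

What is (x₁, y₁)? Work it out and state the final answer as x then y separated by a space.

170 39

d=19: √d = [4; 2,1,3,1,2,8] (ℓ=6, even), read p_5/q_5
k=0  a_k=4  p_k/q_k = 4/1
k=1  a_k=2  p_k/q_k = 9/2
k=2  a_k=1  p_k/q_k = 13/3
…
k=4  a_k=1  p_k/q_k = 61/14
k=5  a_k=2  p_k/q_k = 170/39
fundamental: x₁=170, y₁=39  (since 28900 − 19·1521 = 1)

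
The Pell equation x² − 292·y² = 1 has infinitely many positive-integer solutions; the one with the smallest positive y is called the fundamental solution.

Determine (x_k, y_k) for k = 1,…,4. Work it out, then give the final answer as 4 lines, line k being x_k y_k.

d=292: √d = [17; 11,2,1,3,8,3,1,2,11,34] (ℓ=10, even), read p_9/q_9
step 0: (17, 1)  from 17·(1,0) + (0,1)
step 1: (188, 11)  from 11·(17,1) + (1,0)
step 2: (393, 23)  from 2·(188,11) + (17,1)
…
step 5: (17669, 1034)  from 8·(2136,125) + (581,34)
…
step 8: (200767, 11749)  from 2·(72812,4261) + (55143,3227)
step 9: (2281249, 133500)  from 11·(200767,11749) + (72812,4261)
fundamental: x₁=2281249, y₁=133500  (since 5204097000001 − 292·17822250000 = 1)
n=2: (2281249,133500)∘(2281249,133500) = (2281249·2281249+292·133500·133500, 2281249·133500+133500·2281249) = (10408194000001,609093483000)
n=3: (10408194000001,609093483000)∘(2281249,133500) = (2281249·10408194000001+292·133500·609093483000, 2281249·609093483000+133500·10408194000001) = (47487364308614281249,2778987798000400500)
n=4: (47487364308614281249,2778987798000400500)∘(2281249,133500) = (2281249·47487364308614281249+292·133500·2778987798000400500, 2281249·2778987798000400500+133500·47487364308614281249) = (216661004683313632776000001,12679126270400622186966000)

2281249 133500
10408194000001 609093483000
47487364308614281249 2778987798000400500
216661004683313632776000001 12679126270400622186966000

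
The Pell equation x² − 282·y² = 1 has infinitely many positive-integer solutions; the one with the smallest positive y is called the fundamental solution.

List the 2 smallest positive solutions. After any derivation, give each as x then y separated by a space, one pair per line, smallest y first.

2351 140
11054401 658280

[16; 1,3,1,4,1,3,1,32] for √282; ℓ=8 ⇒ convergent index 7
a_0=16:  p_0=16·1+0=16,  q_0=16·0+1=1
…
a_3=1:  p_3=1·67+17=84,  q_3=1·4+1=5
a_4=4:  p_4=4·84+67=403,  q_4=4·5+4=24
a_5=1:  p_5=1·403+84=487,  q_5=1·24+5=29
a_6=3:  p_6=3·487+403=1864,  q_6=3·29+24=111
a_7=1:  p_7=1·1864+487=2351,  q_7=1·111+29=140
(x₁, y₁) = (2351, 140);  2351² − 282·140² = 1 ✓
k=2:  x_2 = 2351·2351+282·140·140 = 11054401,  y_2 = 2351·140+140·2351 = 658280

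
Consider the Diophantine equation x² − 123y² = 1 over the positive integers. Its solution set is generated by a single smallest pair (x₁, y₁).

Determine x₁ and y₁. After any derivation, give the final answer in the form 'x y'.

122 11

[11; 11,22] for √123; ℓ=2 ⇒ convergent index 1
i=0: a=11 ⇒ p=11, q=1
i=1: a=11 ⇒ p=122, q=11
→ (122, 11).  Check: 122²=14884, 123·11²=14883, difference 1.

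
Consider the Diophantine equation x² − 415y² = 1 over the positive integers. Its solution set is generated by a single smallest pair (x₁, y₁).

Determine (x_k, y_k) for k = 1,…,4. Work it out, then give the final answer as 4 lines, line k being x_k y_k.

18412804 903849
678062702284831 33284788965192
24970071273761872339444 1225732590794885332887
919538056459614718055705397121 45138347901436822389057205104

d=415: √d = [20; 2,1,2,4,6,…,1,2,40] (ℓ=16, even), read p_15/q_15
k=0  a_k=20  p_k/q_k = 20/1
k=1  a_k=2  p_k/q_k = 41/2
…
k=3  a_k=2  p_k/q_k = 163/8
…
k=8  a_k=3  p_k/q_k = 33939/1666
…
k=10  a_k=1  p_k/q_k = 77473/3803
k=11  a_k=6  p_k/q_k = 508372/24955
k=12  a_k=4  p_k/q_k = 2110961/103623
…
k=14  a_k=1  p_k/q_k = 6841255/335824
k=15  a_k=2  p_k/q_k = 18412804/903849
→ (18412804, 903849).  Check: 18412804²=339031351142416, 415·903849²=339031351142415, difference 1.
n=2: (18412804,903849)∘(18412804,903849) = (18412804·18412804+415·903849·903849, 18412804·903849+903849·18412804) = (678062702284831,33284788965192)
n=3: (678062702284831,33284788965192)∘(18412804,903849) = (18412804·678062702284831+415·903849·33284788965192, 18412804·33284788965192+903849·678062702284831) = (24970071273761872339444,1225732590794885332887)
n=4: (24970071273761872339444,1225732590794885332887)∘(18412804,903849) = (18412804·24970071273761872339444+415·903849·1225732590794885332887, 18412804·1225732590794885332887+903849·24970071273761872339444) = (919538056459614718055705397121,45138347901436822389057205104)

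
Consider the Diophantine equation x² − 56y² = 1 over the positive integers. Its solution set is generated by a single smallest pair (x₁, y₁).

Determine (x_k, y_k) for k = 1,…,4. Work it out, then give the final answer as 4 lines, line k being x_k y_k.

15 2
449 60
13455 1798
403201 53880

√56 = [7; 2,14, …], period ℓ=2 (even) → k=1
k=0  a_k=7  p_k/q_k = 7/1
k=1  a_k=2  p_k/q_k = 15/2
fundamental: x₁=15, y₁=2  (since 225 − 56·4 = 1)
n=2: (15,2)∘(15,2) = (15·15+56·2·2, 15·2+2·15) = (449,60)
n=3: (449,60)∘(15,2) = (15·449+56·2·60, 15·60+2·449) = (13455,1798)
n=4: (13455,1798)∘(15,2) = (15·13455+56·2·1798, 15·1798+2·13455) = (403201,53880)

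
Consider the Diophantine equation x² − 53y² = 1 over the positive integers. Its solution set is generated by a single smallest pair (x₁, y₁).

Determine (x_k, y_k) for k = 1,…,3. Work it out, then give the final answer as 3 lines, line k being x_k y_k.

√53 → a₀=7, period (3,1,1,3,14); ℓ=5 odd so k=9
step 0: (7, 1)  from 7·(1,0) + (0,1)
step 1: (22, 3)  from 3·(7,1) + (1,0)
step 2: (29, 4)  from 1·(22,3) + (7,1)
step 3: (51, 7)  from 1·(29,4) + (22,3)
…
step 7: (10578, 1453)  from 1·(7979,1096) + (2599,357)
step 8: (18557, 2549)  from 1·(10578,1453) + (7979,1096)
step 9: (66249, 9100)  from 3·(18557,2549) + (10578,1453)
fundamental: x₁=66249, y₁=9100  (since 4388930001 − 53·82810000 = 1)
(x_2, y_2) = (66249·66249 + 53·9100·9100, 66249·9100 + 9100·66249) = (8777860001, 1205731800)
(x_3, y_3) = (66249·8777860001 + 53·9100·1205731800, 66249·1205731800 + 9100·8777860001) = (1163048894346249, 159757052027300)

66249 9100
8777860001 1205731800
1163048894346249 159757052027300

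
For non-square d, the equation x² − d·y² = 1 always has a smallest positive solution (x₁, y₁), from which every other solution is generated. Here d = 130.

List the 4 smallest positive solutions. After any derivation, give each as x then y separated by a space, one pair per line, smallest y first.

d=130: √d = [11; 2,2,22] (ℓ=3, odd), read p_5/q_5
a_0=11:  p_0=11·1+0=11,  q_0=11·0+1=1
…
a_4=2:  p_4=2·1277+57=2611,  q_4=2·112+5=229
a_5=2:  p_5=2·2611+1277=6499,  q_5=2·229+112=570
fundamental: x₁=6499, y₁=570  (since 42237001 − 130·324900 = 1)
n=2: (6499,570)∘(6499,570) = (6499·6499+130·570·570, 6499·570+570·6499) = (84474001,7408860)
n=3: (84474001,7408860)∘(6499,570) = (6499·84474001+130·570·7408860, 6499·7408860+570·84474001) = (1097993058499,96300361710)
n=4: (1097993058499,96300361710)∘(6499,570) = (6499·1097993058499+130·570·96300361710, 6499·96300361710+570·1097993058499) = (14271713689896001,1251712094097720)

6499 570
84474001 7408860
1097993058499 96300361710
14271713689896001 1251712094097720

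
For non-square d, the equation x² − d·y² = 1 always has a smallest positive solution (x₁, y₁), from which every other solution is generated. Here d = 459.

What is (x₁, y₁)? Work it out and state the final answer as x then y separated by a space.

[21; 2,2,1,4,21,4,1,2,2,42] for √459; ℓ=10 ⇒ convergent index 9
step 0: (21, 1)  from 21·(1,0) + (0,1)
…
step 3: (150, 7)  from 1·(107,5) + (43,2)
…
step 5: (14997, 700)  from 21·(707,33) + (150,7)
…
step 7: (75692, 3533)  from 1·(60695,2833) + (14997,700)
step 8: (212079, 9899)  from 2·(75692,3533) + (60695,2833)
step 9: (499850, 23331)  from 2·(212079,9899) + (75692,3533)
fundamental: x₁=499850, y₁=23331  (since 249850022500 − 459·544335561 = 1)

499850 23331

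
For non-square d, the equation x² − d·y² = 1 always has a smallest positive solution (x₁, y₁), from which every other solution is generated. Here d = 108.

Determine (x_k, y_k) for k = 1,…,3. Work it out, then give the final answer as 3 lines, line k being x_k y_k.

√108 = [10; 2,1,1,4,1,1,2,20, …], period ℓ=8 (even) → k=7
a_0=10:  p_0=10·1+0=10,  q_0=10·0+1=1
…
a_2=1:  p_2=1·21+10=31,  q_2=1·2+1=3
…
a_6=1:  p_6=1·291+239=530,  q_6=1·28+23=51
a_7=2:  p_7=2·530+291=1351,  q_7=2·51+28=130
(x₁, y₁) = (1351, 130);  1351² − 108·130² = 1 ✓
k=2:  x_2 = 1351·1351+108·130·130 = 3650401,  y_2 = 1351·130+130·1351 = 351260
k=3:  x_3 = 1351·3650401+108·130·351260 = 9863382151,  y_3 = 1351·351260+130·3650401 = 949104390

1351 130
3650401 351260
9863382151 949104390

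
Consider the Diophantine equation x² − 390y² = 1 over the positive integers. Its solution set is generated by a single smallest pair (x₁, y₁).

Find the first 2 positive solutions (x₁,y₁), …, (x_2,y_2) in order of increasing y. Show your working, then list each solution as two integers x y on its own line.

79 4
12481 632

√390 = [19; 1,2,1,38, …], period ℓ=4 (even) → k=3
i=0: a=19 ⇒ p=19, q=1
…
i=2: a=2 ⇒ p=59, q=3
i=3: a=1 ⇒ p=79, q=4
fundamental: x₁=79, y₁=4  (since 6241 − 390·16 = 1)
k=2:  x_2 = 79·79+390·4·4 = 12481,  y_2 = 79·4+4·79 = 632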